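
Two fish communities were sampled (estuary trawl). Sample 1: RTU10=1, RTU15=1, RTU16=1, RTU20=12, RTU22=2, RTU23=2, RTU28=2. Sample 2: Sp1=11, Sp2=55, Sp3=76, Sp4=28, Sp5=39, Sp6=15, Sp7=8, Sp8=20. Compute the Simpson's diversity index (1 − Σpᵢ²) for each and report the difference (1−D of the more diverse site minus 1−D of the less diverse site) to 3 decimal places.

Sample 1: N=21, proportions 0.04762, 0.04762, 0.04762, 0.57143, 0.09524, 0.09524, 0.09524, giving 1−D = 0.63946 (working shown to 5 dp, full precision carried).
Sample 2: N=252, proportions 0.04365, 0.21825, 0.30159, 0.11111, 0.15476, 0.05952, 0.03175, 0.07937, giving 1−D = 0.81236.
Difference = |0.63946 − 0.81236| = 0.17290, i.e. 0.173 to 3 decimal places.

0.173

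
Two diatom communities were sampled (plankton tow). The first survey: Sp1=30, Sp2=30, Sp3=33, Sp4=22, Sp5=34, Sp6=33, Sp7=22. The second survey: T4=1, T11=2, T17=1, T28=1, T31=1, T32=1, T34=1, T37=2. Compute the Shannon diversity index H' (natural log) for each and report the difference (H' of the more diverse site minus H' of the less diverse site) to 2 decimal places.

The first survey: N=204, proportions 0.1471, 0.1471, 0.1618, 0.1078, 0.1667, 0.1618, 0.1078, giving H' = 1.9321 (working shown to 4 dp, full precision carried).
The second survey: N=10, proportions 0.1, 0.2, 0.1, 0.1, 0.1, 0.1, 0.1, 0.2, giving H' = 2.0253.
Difference = |1.9321 − 2.0253| = 0.0932, i.e. 0.09 to 2 decimal places.

0.09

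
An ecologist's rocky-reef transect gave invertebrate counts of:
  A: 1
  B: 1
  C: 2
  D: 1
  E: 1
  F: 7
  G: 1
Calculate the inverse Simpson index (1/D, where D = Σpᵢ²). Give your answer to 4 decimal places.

Total N = 1+1+2+1+1+7+1 = 14, so the proportions are 0.07142857, 0.07142857, 0.14285714, 0.07142857, 0.07142857, 0.5, 0.07142857 (working shown to 8 dp, full precision carried).
D = 0.07142857² + 0.07142857² + 0.14285714² + 0.07142857² + 0.07142857² + 0.5² + 0.07142857² = 0.00510204 + 0.00510204 + 0.02040816 + 0.00510204 + 0.00510204 + 0.25000000 + 0.00510204 = 0.29591837.
So 1/D = 3.379310, i.e. 3.3793 to 4 decimal places.

3.3793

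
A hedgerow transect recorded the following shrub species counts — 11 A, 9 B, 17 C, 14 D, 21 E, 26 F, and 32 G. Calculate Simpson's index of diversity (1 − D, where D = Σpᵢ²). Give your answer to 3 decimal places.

Total N = 11+9+17+14+21+26+32 = 130, so the proportions are 0.08462, 0.06923, 0.13077, 0.10769, 0.16154, 0.2, 0.24615 (working shown to 5 dp, full precision carried).
D = 0.08462² + 0.06923² + 0.13077² + 0.10769² + 0.16154² + 0.2² + 0.24615² = 0.00716 + 0.00479 + 0.01710 + 0.01160 + 0.02609 + 0.04000 + 0.06059 = 0.16734.
So 1 − D = 0.83266, i.e. 0.833 to 3 decimal places.

0.833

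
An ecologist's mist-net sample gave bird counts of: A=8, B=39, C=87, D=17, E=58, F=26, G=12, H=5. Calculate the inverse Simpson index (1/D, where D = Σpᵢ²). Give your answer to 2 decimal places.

4.65

Total N = 8+39+87+17+58+26+12+5 = 252, so the proportions are 0.031746, 0.154762, 0.345238, 0.06746, 0.230159, 0.103175, 0.047619, 0.019841 (working shown to 6 dp, full precision carried).
D = 0.031746² + 0.154762² + 0.345238² + 0.06746² + 0.230159² + 0.103175² + 0.047619² + 0.019841² = 0.001008 + 0.023951 + 0.119189 + 0.004551 + 0.052973 + 0.010645 + 0.002268 + 0.000394 = 0.214979.
So 1/D = 4.6516, i.e. 4.65 to 2 decimal places.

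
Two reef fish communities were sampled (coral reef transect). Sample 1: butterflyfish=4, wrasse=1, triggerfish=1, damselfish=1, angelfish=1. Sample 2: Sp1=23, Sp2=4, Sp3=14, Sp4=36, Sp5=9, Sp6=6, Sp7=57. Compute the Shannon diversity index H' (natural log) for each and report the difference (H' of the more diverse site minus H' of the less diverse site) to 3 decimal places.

Sample 1: N=8, proportions 0.5, 0.125, 0.125, 0.125, 0.125, giving H' = 1.38629436 (working shown to 8 dp, full precision carried).
Sample 2: N=149, proportions 0.15436242, 0.02684564, 0.09395973, 0.24161074, 0.06040268, 0.04026846, 0.38255034, giving H' = 1.61740584.
Difference = |1.38629436 − 1.61740584| = 0.23111148, i.e. 0.231 to 3 decimal places.

0.231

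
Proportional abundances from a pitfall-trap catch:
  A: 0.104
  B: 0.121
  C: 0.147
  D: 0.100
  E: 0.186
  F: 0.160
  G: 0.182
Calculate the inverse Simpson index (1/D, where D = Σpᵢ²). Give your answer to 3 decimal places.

D = 0.104² + 0.121² + 0.147² + 0.1² + 0.186² + 0.16² + 0.182² = 0.0108160 + 0.0146410 + 0.0216090 + 0.0100000 + 0.0345960 + 0.0256000 + 0.0331240 = 0.1503860 (working shown to 7 dp, full precision carried).
So 1/D = 6.64956, i.e. 6.650 to 3 decimal places.

6.650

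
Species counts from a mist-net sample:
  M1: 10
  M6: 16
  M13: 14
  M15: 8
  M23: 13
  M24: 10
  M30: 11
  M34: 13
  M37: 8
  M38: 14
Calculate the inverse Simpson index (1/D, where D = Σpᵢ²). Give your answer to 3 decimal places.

9.539

Total N = 10+16+14+8+13+10+11+13+8+14 = 117, so the proportions are 0.0854701, 0.1367521, 0.1196581, 0.0683761, 0.1111111, 0.0854701, 0.0940171, 0.1111111, 0.0683761, 0.1196581 (working shown to 7 dp, full precision carried).
D = 0.0854701² + 0.1367521² + 0.1196581² + 0.0683761² + 0.1111111² + 0.0854701² + 0.0940171² + 0.1111111² + 0.0683761² + 0.1196581² = 0.0073051 + 0.0187011 + 0.0143181 + 0.0046753 + 0.0123457 + 0.0073051 + 0.0088392 + 0.0123457 + 0.0046753 + 0.0143181 = 0.1048287.
So 1/D = 9.53937, i.e. 9.539 to 3 decimal places.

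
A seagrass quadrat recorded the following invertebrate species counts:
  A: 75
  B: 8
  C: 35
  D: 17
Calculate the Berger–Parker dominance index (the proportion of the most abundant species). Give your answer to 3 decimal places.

Total N = 75+8+35+17 = 135, so the proportions are 0.55556, 0.05926, 0.25926, 0.12593 (working shown to 5 dp, full precision carried).
The largest proportion is 0.55556, i.e. d = 0.556 to 3 decimal places.

0.556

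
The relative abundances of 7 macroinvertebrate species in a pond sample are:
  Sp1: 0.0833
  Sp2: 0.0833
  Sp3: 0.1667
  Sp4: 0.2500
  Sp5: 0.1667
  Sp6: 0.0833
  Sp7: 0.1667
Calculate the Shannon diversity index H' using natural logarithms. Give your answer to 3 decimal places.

1.864

Each pᵢ ln pᵢ term (working shown to 5 dp, full precision carried): 0.0833×(-2.48531)=-0.20703, 0.0833×(-2.48531)=-0.20703, 0.1667×(-1.79156)=-0.29865, 0.25×(-1.38629)=-0.34657, 0.1667×(-1.79156)=-0.29865, 0.0833×(-2.48531)=-0.20703, 0.1667×(-1.79156)=-0.29865.
Sum = -1.86361, so H' = 1.864.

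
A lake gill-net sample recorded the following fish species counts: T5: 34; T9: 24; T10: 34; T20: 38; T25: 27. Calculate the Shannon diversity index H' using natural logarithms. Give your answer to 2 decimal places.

1.60

Total N = 34+24+34+38+27 = 157, so the proportions are 0.2166, 0.1529, 0.2166, 0.242, 0.172 (working shown to 4 dp, full precision carried).
Each pᵢ ln pᵢ term: 0.2166×(-1.5299)=-0.3313, 0.1529×(-1.8782)=-0.2871, 0.2166×(-1.5299)=-0.3313, 0.242×(-1.4187)=-0.3434, 0.172×(-1.7604)=-0.3027.
Sum = -1.5959, so H' = 1.60.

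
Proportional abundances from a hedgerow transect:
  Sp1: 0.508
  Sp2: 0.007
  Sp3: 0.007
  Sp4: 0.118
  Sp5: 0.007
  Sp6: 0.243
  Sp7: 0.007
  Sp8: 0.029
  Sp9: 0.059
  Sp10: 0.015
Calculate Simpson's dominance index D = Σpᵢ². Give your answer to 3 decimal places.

0.336

D = 0.508² + 0.007² + 0.007² + 0.118² + 0.007² + 0.243² + 0.007² + 0.029² + 0.059² + 0.015² = 0.25806 + 0.00005 + 0.00005 + 0.01392 + 0.00005 + 0.05905 + 0.00005 + 0.00084 + 0.00348 + 0.00022 = 0.33578 (working shown to 5 dp, full precision carried).
To 3 decimal places, D = 0.336.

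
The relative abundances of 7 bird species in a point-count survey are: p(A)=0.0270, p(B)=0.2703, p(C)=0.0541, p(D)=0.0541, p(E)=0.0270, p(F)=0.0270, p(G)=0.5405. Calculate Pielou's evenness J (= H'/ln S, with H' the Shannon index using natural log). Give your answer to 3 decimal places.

H' = −Σ pᵢ ln pᵢ = −((-0.09752) + (-0.35361) + (-0.15781) + (-0.15781) + (-0.09752) + (-0.09752) + (-0.33255)) = 1.29434 (working shown to 5 dp, full precision carried).
With S = 7 species, ln S = 1.94591, so J = 1.29434/1.94591 = 0.66516, i.e. 0.665 to 3 decimal places.

0.665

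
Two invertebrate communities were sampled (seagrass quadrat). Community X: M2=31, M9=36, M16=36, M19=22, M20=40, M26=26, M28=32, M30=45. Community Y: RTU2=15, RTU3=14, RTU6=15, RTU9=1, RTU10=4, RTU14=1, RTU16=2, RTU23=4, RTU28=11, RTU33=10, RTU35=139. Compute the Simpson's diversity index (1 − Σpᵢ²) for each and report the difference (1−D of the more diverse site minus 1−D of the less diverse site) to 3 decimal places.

0.303

Community X: N=268, proportions 0.115672, 0.134328, 0.134328, 0.08209, 0.149254, 0.097015, 0.119403, 0.16791, giving 1−D = 0.869654 (working shown to 6 dp, full precision carried).
Community Y: N=216, proportions 0.069444, 0.064815, 0.069444, 0.00463, 0.018519, 0.00463, 0.009259, 0.018519, 0.050926, 0.046296, 0.643519, giving 1−D = 0.566487.
Difference = |0.869654 − 0.566487| = 0.303167, i.e. 0.303 to 3 decimal places.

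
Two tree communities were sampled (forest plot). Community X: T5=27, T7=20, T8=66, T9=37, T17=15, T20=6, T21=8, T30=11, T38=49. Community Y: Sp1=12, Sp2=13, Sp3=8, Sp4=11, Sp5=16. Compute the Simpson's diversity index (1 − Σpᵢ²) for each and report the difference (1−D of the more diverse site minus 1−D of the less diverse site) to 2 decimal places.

Community X: N=239, proportions 0.113, 0.0837, 0.2762, 0.1548, 0.0628, 0.0251, 0.0335, 0.046, 0.205, giving 1−D = 0.8302 (working shown to 4 dp, full precision carried).
Community Y: N=60, proportions 0.2, 0.2167, 0.1333, 0.1833, 0.2667, giving 1−D = 0.7906.
Difference = |0.8302 − 0.7906| = 0.0396, i.e. 0.04 to 2 decimal places.

0.04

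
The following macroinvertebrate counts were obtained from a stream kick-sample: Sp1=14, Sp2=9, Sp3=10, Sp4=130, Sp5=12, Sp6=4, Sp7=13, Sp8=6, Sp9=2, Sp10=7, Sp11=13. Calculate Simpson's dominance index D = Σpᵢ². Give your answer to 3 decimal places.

0.369

Total N = 14+9+10+130+12+4+13+6+2+7+13 = 220, so the proportions are 0.06364, 0.04091, 0.04545, 0.59091, 0.05455, 0.01818, 0.05909, 0.02727, 0.00909, 0.03182, 0.05909 (working shown to 5 dp, full precision carried).
D = 0.06364² + 0.04091² + 0.04545² + 0.59091² + 0.05455² + 0.01818² + 0.05909² + 0.02727² + 0.00909² + 0.03182² + 0.05909² = 0.00405 + 0.00167 + 0.00207 + 0.34917 + 0.00298 + 0.00033 + 0.00349 + 0.00074 + 0.00008 + 0.00101 + 0.00349 = 0.36909.
To 3 decimal places, D = 0.369.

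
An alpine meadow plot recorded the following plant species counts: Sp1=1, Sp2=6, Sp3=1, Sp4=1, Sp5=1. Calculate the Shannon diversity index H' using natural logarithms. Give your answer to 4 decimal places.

Total N = 1+6+1+1+1 = 10, so the proportions are 0.1, 0.6, 0.1, 0.1, 0.1 (working shown to 6 dp, full precision carried).
Each pᵢ ln pᵢ term: 0.1×(-2.302585)=-0.230259, 0.6×(-0.510826)=-0.306495, 0.1×(-2.302585)=-0.230259, 0.1×(-2.302585)=-0.230259, 0.1×(-2.302585)=-0.230259.
Sum = -1.227529, so H' = 1.2275.

1.2275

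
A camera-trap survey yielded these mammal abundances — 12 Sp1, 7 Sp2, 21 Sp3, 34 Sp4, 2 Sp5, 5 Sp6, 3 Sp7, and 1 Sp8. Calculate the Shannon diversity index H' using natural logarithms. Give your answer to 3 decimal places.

Total N = 12+7+21+34+2+5+3+1 = 85, so the proportions are 0.14118, 0.08235, 0.24706, 0.4, 0.02353, 0.05882, 0.03529, 0.01176 (working shown to 5 dp, full precision carried).
Each pᵢ ln pᵢ term: 0.14118×(-1.95774)=-0.27639, 0.08235×(-2.49674)=-0.20561, 0.24706×(-1.39813)=-0.34542, 0.4×(-0.91629)=-0.36652, 0.02353×(-3.74950)=-0.08822, 0.05882×(-2.83321)=-0.16666, 0.03529×(-3.34404)=-0.11802, 0.01176×(-4.44265)=-0.05227.
Sum = -1.61911, so H' = 1.619.

1.619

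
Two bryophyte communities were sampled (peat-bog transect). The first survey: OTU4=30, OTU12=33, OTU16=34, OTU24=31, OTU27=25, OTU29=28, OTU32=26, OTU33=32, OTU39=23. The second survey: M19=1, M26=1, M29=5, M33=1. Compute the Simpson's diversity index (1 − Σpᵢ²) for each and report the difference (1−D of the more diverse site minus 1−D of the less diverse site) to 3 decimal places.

The first survey: N=262, proportions 0.1145, 0.12595, 0.12977, 0.11832, 0.09542, 0.10687, 0.09924, 0.12214, 0.08779, giving 1−D = 0.88719 (working shown to 5 dp, full precision carried).
The second survey: N=8, proportions 0.125, 0.125, 0.625, 0.125, giving 1−D = 0.56250.
Difference = |0.88719 − 0.56250| = 0.32469, i.e. 0.325 to 3 decimal places.

0.325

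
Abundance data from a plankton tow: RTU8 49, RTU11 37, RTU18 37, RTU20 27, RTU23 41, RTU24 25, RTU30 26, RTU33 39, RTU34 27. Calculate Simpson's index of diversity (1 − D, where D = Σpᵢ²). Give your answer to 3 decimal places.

Total N = 49+37+37+27+41+25+26+39+27 = 308, so the proportions are 0.15909, 0.12013, 0.12013, 0.08766, 0.13312, 0.08117, 0.08442, 0.12662, 0.08766 (working shown to 5 dp, full precision carried).
D = 0.15909² + 0.12013² + 0.12013² + 0.08766² + 0.13312² + 0.08117² + 0.08442² + 0.12662² + 0.08766² = 0.02531 + 0.01443 + 0.01443 + 0.00768 + 0.01772 + 0.00659 + 0.00713 + 0.01603 + 0.00768 = 0.11701.
So 1 − D = 0.88299, i.e. 0.883 to 3 decimal places.

0.883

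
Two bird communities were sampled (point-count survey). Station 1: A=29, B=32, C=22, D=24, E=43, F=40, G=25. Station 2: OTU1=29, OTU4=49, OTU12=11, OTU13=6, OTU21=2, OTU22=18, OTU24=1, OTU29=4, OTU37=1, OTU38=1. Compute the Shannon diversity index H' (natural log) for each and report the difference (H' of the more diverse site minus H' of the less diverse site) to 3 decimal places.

0.264

Station 1: N=215, proportions 0.13488, 0.14884, 0.10233, 0.11163, 0.2, 0.18605, 0.11628, giving H' = 1.91673 (working shown to 5 dp, full precision carried).
Station 2: N=122, proportions 0.2377, 0.40164, 0.09016, 0.04918, 0.01639, 0.14754, 0.0082, 0.03279, 0.0082, 0.0082, giving H' = 1.65290.
Difference = |1.91673 − 1.65290| = 0.26383, i.e. 0.264 to 3 decimal places.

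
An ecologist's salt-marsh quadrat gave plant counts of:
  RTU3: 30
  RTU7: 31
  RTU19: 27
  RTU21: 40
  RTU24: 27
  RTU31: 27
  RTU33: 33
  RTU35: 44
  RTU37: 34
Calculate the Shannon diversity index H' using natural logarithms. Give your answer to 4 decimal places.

2.1826

Total N = 30+31+27+40+27+27+33+44+34 = 293, so the proportions are 0.102389, 0.105802, 0.09215, 0.136519, 0.09215, 0.09215, 0.112628, 0.150171, 0.116041 (working shown to 6 dp, full precision carried).
Each pᵢ ln pᵢ term: 0.102389×(-2.278975)=-0.233342, 0.105802×(-2.246185)=-0.237651, 0.09215×(-2.384336)=-0.219717, 0.136519×(-1.991293)=-0.271849, 0.09215×(-2.384336)=-0.219717, 0.09215×(-2.384336)=-0.219717, 0.112628×(-2.183665)=-0.245942, 0.150171×(-1.895983)=-0.284721, 0.116041×(-2.153812)=-0.249930.
Sum = -2.182586, so H' = 2.1826.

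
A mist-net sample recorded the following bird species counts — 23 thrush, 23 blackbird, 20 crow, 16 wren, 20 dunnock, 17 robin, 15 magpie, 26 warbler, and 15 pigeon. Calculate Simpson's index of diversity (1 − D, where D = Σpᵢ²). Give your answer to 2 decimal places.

0.88

Total N = 23+23+20+16+20+17+15+26+15 = 175, so the proportions are 0.1314, 0.1314, 0.1143, 0.0914, 0.1143, 0.0971, 0.0857, 0.1486, 0.0857 (working shown to 4 dp, full precision carried).
D = 0.1314² + 0.1314² + 0.1143² + 0.0914² + 0.1143² + 0.0971² + 0.0857² + 0.1486² + 0.0857² = 0.0173 + 0.0173 + 0.0131 + 0.0084 + 0.0131 + 0.0094 + 0.0073 + 0.0221 + 0.0073 = 0.1152.
So 1 − D = 0.8848, i.e. 0.88 to 2 decimal places.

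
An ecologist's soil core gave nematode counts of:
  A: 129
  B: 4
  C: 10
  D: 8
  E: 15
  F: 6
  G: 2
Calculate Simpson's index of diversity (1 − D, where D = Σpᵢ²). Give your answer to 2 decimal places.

Total N = 129+4+10+8+15+6+2 = 174, so the proportions are 0.7414, 0.023, 0.0575, 0.046, 0.0862, 0.0345, 0.0115 (working shown to 4 dp, full precision carried).
D = 0.7414² + 0.023² + 0.0575² + 0.046² + 0.0862² + 0.0345² + 0.0115² = 0.5496 + 0.0005 + 0.0033 + 0.0021 + 0.0074 + 0.0012 + 0.0001 = 0.5643.
So 1 − D = 0.4357, i.e. 0.44 to 2 decimal places.

0.44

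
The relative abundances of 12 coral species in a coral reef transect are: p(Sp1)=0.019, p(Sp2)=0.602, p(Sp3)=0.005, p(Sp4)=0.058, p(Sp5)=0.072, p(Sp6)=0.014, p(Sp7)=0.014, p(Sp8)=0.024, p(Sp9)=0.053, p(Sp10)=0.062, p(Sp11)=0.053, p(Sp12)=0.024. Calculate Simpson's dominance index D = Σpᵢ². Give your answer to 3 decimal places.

D = 0.019² + 0.602² + 0.005² + 0.058² + 0.072² + 0.014² + 0.014² + 0.024² + 0.053² + 0.062² + 0.053² + 0.024² = 0.00036 + 0.36240 + 0.00003 + 0.00336 + 0.00518 + 0.00020 + 0.00020 + 0.00058 + 0.00281 + 0.00384 + 0.00281 + 0.00058 = 0.38234 (working shown to 5 dp, full precision carried).
To 3 decimal places, D = 0.382.

0.382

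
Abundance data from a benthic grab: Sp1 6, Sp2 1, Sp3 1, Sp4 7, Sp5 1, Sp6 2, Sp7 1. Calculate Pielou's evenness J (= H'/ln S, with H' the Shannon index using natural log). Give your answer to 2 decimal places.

0.82

Total N = 6+1+1+7+1+2+1 = 19, so the proportions are 0.3158, 0.0526, 0.0526, 0.3684, 0.0526, 0.1053, 0.0526 (working shown to 4 dp, full precision carried).
H' = −Σ pᵢ ln pᵢ = −((-0.3640) + (-0.1550) + (-0.1550) + (-0.3679) + (-0.1550) + (-0.2370) + (-0.1550)) = 1.5887.
With S = 7 species, ln S = 1.9459, so J = 1.5887/1.9459 = 0.8165, i.e. 0.82 to 2 decimal places.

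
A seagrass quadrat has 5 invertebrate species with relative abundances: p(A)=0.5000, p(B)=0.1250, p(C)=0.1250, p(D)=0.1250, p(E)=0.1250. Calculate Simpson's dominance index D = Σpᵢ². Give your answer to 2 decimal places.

0.31

D = 0.5² + 0.125² + 0.125² + 0.125² + 0.125² = 0.2500 + 0.0156 + 0.0156 + 0.0156 + 0.0156 = 0.3125 (working shown to 4 dp, full precision carried).
To 2 decimal places, D = 0.31.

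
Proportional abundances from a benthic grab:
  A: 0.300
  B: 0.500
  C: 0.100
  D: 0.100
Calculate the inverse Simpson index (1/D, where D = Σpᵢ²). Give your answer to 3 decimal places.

2.778

D = 0.3² + 0.5² + 0.1² + 0.1² = 0.090000 + 0.250000 + 0.010000 + 0.010000 = 0.360000 (working shown to 6 dp, full precision carried).
So 1/D = 2.77778, i.e. 2.778 to 3 decimal places.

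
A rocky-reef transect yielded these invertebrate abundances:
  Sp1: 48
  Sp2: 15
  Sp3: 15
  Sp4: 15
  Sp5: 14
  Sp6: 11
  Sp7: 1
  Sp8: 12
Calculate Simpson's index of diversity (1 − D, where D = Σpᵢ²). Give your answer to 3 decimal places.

0.799

Total N = 48+15+15+15+14+11+1+12 = 131, so the proportions are 0.36641, 0.1145, 0.1145, 0.1145, 0.10687, 0.08397, 0.00763, 0.0916 (working shown to 5 dp, full precision carried).
D = 0.36641² + 0.1145² + 0.1145² + 0.1145² + 0.10687² + 0.08397² + 0.00763² + 0.0916² = 0.13426 + 0.01311 + 0.01311 + 0.01311 + 0.01142 + 0.00705 + 0.00006 + 0.00839 = 0.20051.
So 1 − D = 0.79949, i.e. 0.799 to 3 decimal places.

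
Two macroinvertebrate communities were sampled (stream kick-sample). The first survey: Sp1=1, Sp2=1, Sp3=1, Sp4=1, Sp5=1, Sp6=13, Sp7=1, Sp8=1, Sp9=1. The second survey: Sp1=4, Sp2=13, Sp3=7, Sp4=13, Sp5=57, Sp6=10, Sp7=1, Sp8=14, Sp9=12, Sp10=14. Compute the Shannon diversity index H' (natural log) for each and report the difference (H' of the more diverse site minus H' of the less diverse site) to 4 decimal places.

0.4645

The first survey: N=21, proportions 0.047619, 0.047619, 0.047619, 0.047619, 0.047619, 0.619048, 0.047619, 0.047619, 0.047619, giving H' = 1.456697 (working shown to 6 dp, full precision carried).
The second survey: N=145, proportions 0.027586, 0.089655, 0.048276, 0.089655, 0.393103, 0.068966, 0.006897, 0.096552, 0.082759, 0.096552, giving H' = 1.921234.
Difference = |1.456697 − 1.921234| = 0.464537, i.e. 0.4645 to 4 decimal places.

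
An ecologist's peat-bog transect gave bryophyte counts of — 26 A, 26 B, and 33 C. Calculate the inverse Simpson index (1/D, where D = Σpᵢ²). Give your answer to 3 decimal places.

Total N = 26+26+33 = 85, so the proportions are 0.305882, 0.305882, 0.388235 (working shown to 6 dp, full precision carried).
D = 0.305882² + 0.305882² + 0.388235² = 0.093564 + 0.093564 + 0.150727 = 0.337855.
So 1/D = 2.95985, i.e. 2.960 to 3 decimal places.

2.960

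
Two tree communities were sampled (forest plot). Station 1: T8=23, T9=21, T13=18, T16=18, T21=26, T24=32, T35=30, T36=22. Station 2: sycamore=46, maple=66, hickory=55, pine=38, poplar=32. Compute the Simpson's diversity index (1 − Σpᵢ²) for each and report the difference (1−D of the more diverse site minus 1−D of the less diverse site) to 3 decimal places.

0.083

Station 1: N=190, proportions 0.12105, 0.11053, 0.09474, 0.09474, 0.13684, 0.16842, 0.15789, 0.11579, giving 1−D = 0.86975 (working shown to 5 dp, full precision carried).
Station 2: N=237, proportions 0.19409, 0.27848, 0.23207, 0.16034, 0.13502, giving 1−D = 0.78698.
Difference = |0.86975 − 0.78698| = 0.08277, i.e. 0.083 to 3 decimal places.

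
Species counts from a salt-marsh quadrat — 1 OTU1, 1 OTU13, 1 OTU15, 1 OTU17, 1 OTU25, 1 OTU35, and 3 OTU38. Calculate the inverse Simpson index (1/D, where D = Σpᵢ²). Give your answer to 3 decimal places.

Total N = 1+1+1+1+1+1+3 = 9, so the proportions are 0.1111111, 0.1111111, 0.1111111, 0.1111111, 0.1111111, 0.1111111, 0.3333333 (working shown to 7 dp, full precision carried).
D = 0.1111111² + 0.1111111² + 0.1111111² + 0.1111111² + 0.1111111² + 0.1111111² + 0.3333333² = 0.0123457 + 0.0123457 + 0.0123457 + 0.0123457 + 0.0123457 + 0.0123457 + 0.1111111 = 0.1851852.
So 1/D = 5.40000, i.e. 5.400 to 3 decimal places.

5.400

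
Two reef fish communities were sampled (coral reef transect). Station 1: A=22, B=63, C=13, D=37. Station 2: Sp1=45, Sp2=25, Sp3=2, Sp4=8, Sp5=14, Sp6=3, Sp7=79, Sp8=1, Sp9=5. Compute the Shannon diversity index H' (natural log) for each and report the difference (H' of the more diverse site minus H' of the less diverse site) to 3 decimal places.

Station 1: N=135, proportions 0.16296, 0.46667, 0.0963, 0.27407, giving H' = 1.23143 (working shown to 5 dp, full precision carried).
Station 2: N=182, proportions 0.24725, 0.13736, 0.01099, 0.04396, 0.07692, 0.01648, 0.43407, 0.00549, 0.02747, giving H' = 1.55967.
Difference = |1.23143 − 1.55967| = 0.32824, i.e. 0.328 to 3 decimal places.

0.328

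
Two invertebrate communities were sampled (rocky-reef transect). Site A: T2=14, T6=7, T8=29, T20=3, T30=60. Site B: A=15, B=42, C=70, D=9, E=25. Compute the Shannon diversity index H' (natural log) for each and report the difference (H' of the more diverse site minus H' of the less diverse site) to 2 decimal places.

0.17

Site A: N=113, proportions 0.12389, 0.06195, 0.25664, 0.02655, 0.53097, giving H' = 1.21255 (working shown to 5 dp, full precision carried).
Site B: N=161, proportions 0.09317, 0.26087, 0.43478, 0.0559, 0.15528, giving H' = 1.38423.
Difference = |1.21255 − 1.38423| = 0.17168, i.e. 0.17 to 2 decimal places.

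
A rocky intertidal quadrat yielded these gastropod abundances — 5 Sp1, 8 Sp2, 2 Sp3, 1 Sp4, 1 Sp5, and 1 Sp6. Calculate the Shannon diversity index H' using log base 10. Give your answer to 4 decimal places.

Total N = 5+8+2+1+1+1 = 18, so the proportions are 0.277778, 0.444444, 0.111111, 0.055556, 0.055556, 0.055556 (working shown to 6 dp, full precision carried).
Each pᵢ log₁₀ pᵢ term: 0.277778×(-0.556303)=-0.154528, 0.444444×(-0.352183)=-0.156526, 0.111111×(-0.954243)=-0.106027, 0.055556×(-1.255273)=-0.069737, 0.055556×(-1.255273)=-0.069737, 0.055556×(-1.255273)=-0.069737.
Sum = -0.626293, so H' = 0.6263.

0.6263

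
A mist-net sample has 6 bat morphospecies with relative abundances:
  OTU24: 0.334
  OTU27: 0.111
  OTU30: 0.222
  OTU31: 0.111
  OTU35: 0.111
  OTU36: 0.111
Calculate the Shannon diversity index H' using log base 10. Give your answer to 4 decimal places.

Each pᵢ log₁₀ pᵢ term (working shown to 6 dp, full precision carried): 0.334×(-0.476254)=-0.159069, 0.111×(-0.954677)=-0.105969, 0.222×(-0.653647)=-0.145110, 0.111×(-0.954677)=-0.105969, 0.111×(-0.954677)=-0.105969, 0.111×(-0.954677)=-0.105969.
Sum = -0.728055, so H' = 0.7281.

0.7281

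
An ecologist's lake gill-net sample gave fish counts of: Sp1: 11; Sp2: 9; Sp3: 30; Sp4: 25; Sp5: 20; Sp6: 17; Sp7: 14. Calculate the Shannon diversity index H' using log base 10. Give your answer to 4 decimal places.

0.8124

Total N = 11+9+30+25+20+17+14 = 126, so the proportions are 0.087302, 0.071429, 0.238095, 0.198413, 0.15873, 0.134921, 0.111111 (working shown to 6 dp, full precision carried).
Each pᵢ log₁₀ pᵢ term: 0.087302×(-1.058978)=-0.092450, 0.071429×(-1.146128)=-0.081866, 0.238095×(-0.623249)=-0.148393, 0.198413×(-0.702431)=-0.139371, 0.15873×(-0.799341)=-0.126879, 0.134921×(-0.869922)=-0.117370, 0.111111×(-0.954243)=-0.106027.
Sum = -0.812357, so H' = 0.8124.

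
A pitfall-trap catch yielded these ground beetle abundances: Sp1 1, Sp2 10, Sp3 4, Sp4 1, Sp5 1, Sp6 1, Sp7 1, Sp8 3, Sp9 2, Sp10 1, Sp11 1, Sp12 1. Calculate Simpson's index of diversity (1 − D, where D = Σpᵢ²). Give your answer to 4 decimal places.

Total N = 1+10+4+1+1+1+1+3+2+1+1+1 = 27, so the proportions are 0.037037, 0.37037, 0.148148, 0.037037, 0.037037, 0.037037, 0.037037, 0.111111, 0.074074, 0.037037, 0.037037, 0.037037 (working shown to 6 dp, full precision carried).
D = 0.037037² + 0.37037² + 0.148148² + 0.037037² + 0.037037² + 0.037037² + 0.037037² + 0.111111² + 0.074074² + 0.037037² + 0.037037² + 0.037037² = 0.001372 + 0.137174 + 0.021948 + 0.001372 + 0.001372 + 0.001372 + 0.001372 + 0.012346 + 0.005487 + 0.001372 + 0.001372 + 0.001372 = 0.187929.
So 1 − D = 0.812071, i.e. 0.8121 to 4 decimal places.

0.8121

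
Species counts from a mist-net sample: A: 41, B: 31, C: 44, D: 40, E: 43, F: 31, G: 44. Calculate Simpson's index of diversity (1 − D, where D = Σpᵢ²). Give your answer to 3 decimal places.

0.854

Total N = 41+31+44+40+43+31+44 = 274, so the proportions are 0.14964, 0.11314, 0.16058, 0.14599, 0.15693, 0.11314, 0.16058 (working shown to 5 dp, full precision carried).
D = 0.14964² + 0.11314² + 0.16058² + 0.14599² + 0.15693² + 0.11314² + 0.16058² = 0.02239 + 0.01280 + 0.02579 + 0.02131 + 0.02463 + 0.01280 + 0.02579 = 0.14551.
So 1 − D = 0.85449, i.e. 0.854 to 3 decimal places.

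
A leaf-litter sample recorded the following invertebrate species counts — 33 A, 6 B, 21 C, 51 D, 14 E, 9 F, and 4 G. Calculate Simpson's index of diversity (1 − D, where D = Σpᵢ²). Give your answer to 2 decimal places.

Total N = 33+6+21+51+14+9+4 = 138, so the proportions are 0.2391, 0.0435, 0.1522, 0.3696, 0.1014, 0.0652, 0.029 (working shown to 4 dp, full precision carried).
D = 0.2391² + 0.0435² + 0.1522² + 0.3696² + 0.1014² + 0.0652² + 0.029² = 0.0572 + 0.0019 + 0.0232 + 0.1366 + 0.0103 + 0.0043 + 0.0008 = 0.2342.
So 1 − D = 0.7658, i.e. 0.77 to 2 decimal places.

0.77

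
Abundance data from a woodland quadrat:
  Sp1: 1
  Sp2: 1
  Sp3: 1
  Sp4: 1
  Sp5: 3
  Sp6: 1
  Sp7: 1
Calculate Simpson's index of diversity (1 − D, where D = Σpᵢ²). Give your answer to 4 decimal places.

0.8148

Total N = 1+1+1+1+3+1+1 = 9, so the proportions are 0.111111, 0.111111, 0.111111, 0.111111, 0.333333, 0.111111, 0.111111 (working shown to 6 dp, full precision carried).
D = 0.111111² + 0.111111² + 0.111111² + 0.111111² + 0.333333² + 0.111111² + 0.111111² = 0.012346 + 0.012346 + 0.012346 + 0.012346 + 0.111111 + 0.012346 + 0.012346 = 0.185185.
So 1 − D = 0.814815, i.e. 0.8148 to 4 decimal places.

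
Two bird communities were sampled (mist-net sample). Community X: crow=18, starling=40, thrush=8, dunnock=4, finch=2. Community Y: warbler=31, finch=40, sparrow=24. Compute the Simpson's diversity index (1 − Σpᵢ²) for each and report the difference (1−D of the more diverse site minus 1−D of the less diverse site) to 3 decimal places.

Community X: N=72, proportions 0.25, 0.55556, 0.11111, 0.05556, 0.02778, giving 1−D = 0.61265 (working shown to 5 dp, full precision carried).
Community Y: N=95, proportions 0.32632, 0.42105, 0.25263, giving 1−D = 0.65241.
Difference = |0.61265 − 0.65241| = 0.03976, i.e. 0.040 to 3 decimal places.

0.040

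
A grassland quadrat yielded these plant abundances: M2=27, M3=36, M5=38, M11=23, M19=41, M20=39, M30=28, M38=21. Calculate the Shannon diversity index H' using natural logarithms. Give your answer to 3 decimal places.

Total N = 27+36+38+23+41+39+28+21 = 253, so the proportions are 0.10672, 0.14229, 0.1502, 0.09091, 0.16206, 0.15415, 0.11067, 0.083 (working shown to 5 dp, full precision carried).
Each pᵢ ln pᵢ term: 0.10672×(-2.23755)=-0.23879, 0.14229×(-1.94987)=-0.27745, 0.1502×(-1.89580)=-0.28475, 0.09091×(-2.39790)=-0.21799, 0.16206×(-1.81982)=-0.29491, 0.15415×(-1.86983)=-0.28823, 0.11067×(-2.20118)=-0.24361, 0.083×(-2.48887)=-0.20659.
Sum = -2.05232, so H' = 2.052.

2.052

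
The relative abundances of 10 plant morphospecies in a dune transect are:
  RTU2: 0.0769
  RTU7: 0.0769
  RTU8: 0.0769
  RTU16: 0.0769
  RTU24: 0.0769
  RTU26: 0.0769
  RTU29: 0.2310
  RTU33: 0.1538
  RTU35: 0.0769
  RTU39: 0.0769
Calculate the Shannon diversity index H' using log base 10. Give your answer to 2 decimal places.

Each pᵢ log₁₀ pᵢ term (working shown to 4 dp, full precision carried): 0.0769×(-1.1141)=-0.0857, 0.0769×(-1.1141)=-0.0857, 0.0769×(-1.1141)=-0.0857, 0.0769×(-1.1141)=-0.0857, 0.0769×(-1.1141)=-0.0857, 0.0769×(-1.1141)=-0.0857, 0.231×(-0.6364)=-0.1470, 0.1538×(-0.8130)=-0.1250, 0.0769×(-1.1141)=-0.0857, 0.0769×(-1.1141)=-0.0857.
Sum = -0.9574, so H' = 0.96.

0.96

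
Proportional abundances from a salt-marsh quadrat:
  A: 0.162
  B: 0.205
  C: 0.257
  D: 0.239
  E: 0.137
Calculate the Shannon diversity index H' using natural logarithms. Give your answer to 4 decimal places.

Each pᵢ ln pᵢ term (working shown to 6 dp, full precision carried): 0.162×(-1.820159)=-0.294866, 0.205×(-1.584745)=-0.324873, 0.257×(-1.358679)=-0.349181, 0.239×(-1.431292)=-0.342079, 0.137×(-1.987774)=-0.272325.
Sum = -1.583323, so H' = 1.5833.

1.5833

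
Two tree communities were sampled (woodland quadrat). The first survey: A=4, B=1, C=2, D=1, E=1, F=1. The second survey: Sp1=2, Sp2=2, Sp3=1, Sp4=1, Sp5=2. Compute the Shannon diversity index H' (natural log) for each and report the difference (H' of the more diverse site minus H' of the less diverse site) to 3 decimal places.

The first survey: N=10, proportions 0.4, 0.1, 0.2, 0.1, 0.1, 0.1, giving H' = 1.60944 (working shown to 5 dp, full precision carried).
The second survey: N=8, proportions 0.25, 0.25, 0.125, 0.125, 0.25, giving H' = 1.55958.
Difference = |1.60944 − 1.55958| = 0.04986, i.e. 0.050 to 3 decimal places.

0.050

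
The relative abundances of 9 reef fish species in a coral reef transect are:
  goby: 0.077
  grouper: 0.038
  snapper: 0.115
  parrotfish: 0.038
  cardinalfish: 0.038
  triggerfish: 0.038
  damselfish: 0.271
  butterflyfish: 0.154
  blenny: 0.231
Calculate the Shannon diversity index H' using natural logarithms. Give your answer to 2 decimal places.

Each pᵢ ln pᵢ term (working shown to 4 dp, full precision carried): 0.077×(-2.5639)=-0.1974, 0.038×(-3.2702)=-0.1243, 0.115×(-2.1628)=-0.2487, 0.038×(-3.2702)=-0.1243, 0.038×(-3.2702)=-0.1243, 0.038×(-3.2702)=-0.1243, 0.271×(-1.3056)=-0.3538, 0.154×(-1.8708)=-0.2881, 0.231×(-1.4653)=-0.3385.
Sum = -1.9236, so H' = 1.92.

1.92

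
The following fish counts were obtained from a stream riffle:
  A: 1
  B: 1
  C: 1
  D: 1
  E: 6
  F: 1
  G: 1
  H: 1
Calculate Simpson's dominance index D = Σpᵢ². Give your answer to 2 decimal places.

Total N = 1+1+1+1+6+1+1+1 = 13, so the proportions are 0.0769, 0.0769, 0.0769, 0.0769, 0.4615, 0.0769, 0.0769, 0.0769 (working shown to 4 dp, full precision carried).
D = 0.0769² + 0.0769² + 0.0769² + 0.0769² + 0.4615² + 0.0769² + 0.0769² + 0.0769² = 0.0059 + 0.0059 + 0.0059 + 0.0059 + 0.2130 + 0.0059 + 0.0059 + 0.0059 = 0.2544.
To 2 decimal places, D = 0.25.

0.25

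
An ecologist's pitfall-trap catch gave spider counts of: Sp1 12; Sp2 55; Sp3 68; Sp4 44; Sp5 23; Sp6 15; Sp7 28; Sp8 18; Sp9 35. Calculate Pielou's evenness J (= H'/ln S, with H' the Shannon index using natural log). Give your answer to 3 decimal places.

Total N = 12+55+68+44+23+15+28+18+35 = 298, so the proportions are 0.04027, 0.18456, 0.22819, 0.14765, 0.07718, 0.05034, 0.09396, 0.0604, 0.11745 (working shown to 5 dp, full precision carried).
H' = −Σ pᵢ ln pᵢ = −((-0.12935) + (-0.31187) + (-0.33717) + (-0.28244) + (-0.19771) + (-0.15046) + (-0.22220) + (-0.16953) + (-0.25155)) = 2.05228.
With S = 9 species, ln S = 2.19722, so J = 2.05228/2.19722 = 0.93403, i.e. 0.934 to 3 decimal places.

0.934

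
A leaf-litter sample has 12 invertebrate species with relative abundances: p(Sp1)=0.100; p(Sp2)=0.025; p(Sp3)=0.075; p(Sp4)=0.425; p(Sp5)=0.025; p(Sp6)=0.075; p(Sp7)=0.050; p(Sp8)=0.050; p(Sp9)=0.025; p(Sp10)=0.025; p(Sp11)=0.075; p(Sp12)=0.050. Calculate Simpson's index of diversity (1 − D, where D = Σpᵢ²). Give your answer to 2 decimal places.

0.78

D = 0.1² + 0.025² + 0.075² + 0.425² + 0.025² + 0.075² + 0.05² + 0.05² + 0.025² + 0.025² + 0.075² + 0.05² = 0.0100 + 0.0006 + 0.0056 + 0.1806 + 0.0006 + 0.0056 + 0.0025 + 0.0025 + 0.0006 + 0.0006 + 0.0056 + 0.0025 = 0.2175 (working shown to 4 dp, full precision carried).
So 1 − D = 0.7825, i.e. 0.78 to 2 decimal places.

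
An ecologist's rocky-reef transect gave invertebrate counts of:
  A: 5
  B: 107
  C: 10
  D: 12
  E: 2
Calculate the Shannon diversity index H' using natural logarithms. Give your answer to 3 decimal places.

0.778

Total N = 5+107+10+12+2 = 136, so the proportions are 0.03676, 0.78676, 0.07353, 0.08824, 0.01471 (working shown to 5 dp, full precision carried).
Each pᵢ ln pᵢ term: 0.03676×(-3.30322)=-0.12144, 0.78676×(-0.23983)=-0.18869, 0.07353×(-2.61007)=-0.19192, 0.08824×(-2.42775)=-0.21421, 0.01471×(-4.21951)=-0.06205.
Sum = -0.77831, so H' = 0.778.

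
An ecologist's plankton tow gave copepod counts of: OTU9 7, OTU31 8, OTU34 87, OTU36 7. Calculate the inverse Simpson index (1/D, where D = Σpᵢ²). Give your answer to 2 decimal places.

1.54

Total N = 7+8+87+7 = 109, so the proportions are 0.06422, 0.07339, 0.79817, 0.06422 (working shown to 5 dp, full precision carried).
D = 0.06422² + 0.07339² + 0.79817² + 0.06422² = 0.00412 + 0.00539 + 0.63707 + 0.00412 = 0.65070.
So 1/D = 1.5368, i.e. 1.54 to 2 decimal places.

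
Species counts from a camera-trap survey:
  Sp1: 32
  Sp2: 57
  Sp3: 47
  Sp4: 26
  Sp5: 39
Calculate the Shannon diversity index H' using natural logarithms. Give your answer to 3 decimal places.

1.572

Total N = 32+57+47+26+39 = 201, so the proportions are 0.1592, 0.28358, 0.23383, 0.12935, 0.19403 (working shown to 5 dp, full precision carried).
Each pᵢ ln pᵢ term: 0.1592×(-1.83757)=-0.29255, 0.28358×(-1.26025)=-0.35739, 0.23383×(-1.45316)=-0.33979, 0.12935×(-2.04521)=-0.26455, 0.19403×(-1.63974)=-0.31816.
Sum = -1.57244, so H' = 1.572.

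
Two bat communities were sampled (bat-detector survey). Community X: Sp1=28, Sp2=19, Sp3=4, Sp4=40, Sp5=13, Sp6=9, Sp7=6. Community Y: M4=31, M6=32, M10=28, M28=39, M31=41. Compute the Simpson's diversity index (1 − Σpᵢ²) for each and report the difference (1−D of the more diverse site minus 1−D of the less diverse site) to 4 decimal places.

0.0110

Community X: N=119, proportions 0.2352941, 0.1596639, 0.0336134, 0.3361345, 0.1092437, 0.0756303, 0.0504202, giving 1−D = 0.7848316 (working shown to 7 dp, full precision carried).
Community Y: N=171, proportions 0.1812865, 0.1871345, 0.1637427, 0.2280702, 0.2397661, giving 1−D = 0.7958004.
Difference = |0.7848316 − 0.7958004| = 0.0109688, i.e. 0.0110 to 4 decimal places.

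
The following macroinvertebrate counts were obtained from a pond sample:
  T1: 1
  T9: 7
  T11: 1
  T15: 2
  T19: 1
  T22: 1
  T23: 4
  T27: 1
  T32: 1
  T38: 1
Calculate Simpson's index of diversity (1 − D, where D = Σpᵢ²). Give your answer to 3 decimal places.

Total N = 1+7+1+2+1+1+4+1+1+1 = 20, so the proportions are 0.05, 0.35, 0.05, 0.1, 0.05, 0.05, 0.2, 0.05, 0.05, 0.05 (working shown to 5 dp, full precision carried).
D = 0.05² + 0.35² + 0.05² + 0.1² + 0.05² + 0.05² + 0.2² + 0.05² + 0.05² + 0.05² = 0.00250 + 0.12250 + 0.00250 + 0.01000 + 0.00250 + 0.00250 + 0.04000 + 0.00250 + 0.00250 + 0.00250 = 0.19000.
So 1 − D = 0.81000, i.e. 0.810 to 3 decimal places.

0.810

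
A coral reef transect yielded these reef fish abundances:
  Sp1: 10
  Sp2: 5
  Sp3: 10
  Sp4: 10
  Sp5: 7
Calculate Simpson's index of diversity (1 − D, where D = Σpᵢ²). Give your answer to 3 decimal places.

0.788

Total N = 10+5+10+10+7 = 42, so the proportions are 0.2381, 0.11905, 0.2381, 0.2381, 0.16667 (working shown to 5 dp, full precision carried).
D = 0.2381² + 0.11905² + 0.2381² + 0.2381² + 0.16667² = 0.05669 + 0.01417 + 0.05669 + 0.05669 + 0.02778 = 0.21202.
So 1 − D = 0.78798, i.e. 0.788 to 3 decimal places.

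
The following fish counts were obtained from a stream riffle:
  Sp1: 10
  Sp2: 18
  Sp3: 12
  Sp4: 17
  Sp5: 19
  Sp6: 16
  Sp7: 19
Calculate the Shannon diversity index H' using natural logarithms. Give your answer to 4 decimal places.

Total N = 10+18+12+17+19+16+19 = 111, so the proportions are 0.09009, 0.162162, 0.108108, 0.153153, 0.171171, 0.144144, 0.171171 (working shown to 6 dp, full precision carried).
Each pᵢ ln pᵢ term: 0.09009×(-2.406945)=-0.216842, 0.162162×(-1.819158)=-0.294999, 0.108108×(-2.224624)=-0.240500, 0.153153×(-1.876317)=-0.287364, 0.171171×(-1.765091)=-0.302133, 0.144144×(-1.936941)=-0.279199, 0.171171×(-1.765091)=-0.302133.
Sum = -1.923168, so H' = 1.9232.

1.9232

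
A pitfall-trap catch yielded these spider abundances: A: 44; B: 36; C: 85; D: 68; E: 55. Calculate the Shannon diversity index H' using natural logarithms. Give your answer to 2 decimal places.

Total N = 44+36+85+68+55 = 288, so the proportions are 0.1528, 0.125, 0.2951, 0.2361, 0.191 (working shown to 4 dp, full precision carried).
Each pᵢ ln pᵢ term: 0.1528×(-1.8788)=-0.2870, 0.125×(-2.0794)=-0.2599, 0.2951×(-1.2203)=-0.3602, 0.2361×(-1.4435)=-0.3408, 0.191×(-1.6556)=-0.3162.
Sum = -1.5641, so H' = 1.56.

1.56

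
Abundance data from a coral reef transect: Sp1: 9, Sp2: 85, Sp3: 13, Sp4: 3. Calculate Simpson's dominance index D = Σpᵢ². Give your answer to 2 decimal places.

Total N = 9+85+13+3 = 110, so the proportions are 0.0818, 0.7727, 0.1182, 0.0273 (working shown to 4 dp, full precision carried).
D = 0.0818² + 0.7727² + 0.1182² + 0.0273² = 0.0067 + 0.5971 + 0.0140 + 0.0007 = 0.6185.
To 2 decimal places, D = 0.62.

0.62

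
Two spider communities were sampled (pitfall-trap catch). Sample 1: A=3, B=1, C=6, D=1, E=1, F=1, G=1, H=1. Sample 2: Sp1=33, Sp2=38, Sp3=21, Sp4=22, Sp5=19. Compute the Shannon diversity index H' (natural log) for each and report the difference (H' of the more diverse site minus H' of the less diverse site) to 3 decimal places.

Sample 1: N=15, proportions 0.2, 0.066667, 0.4, 0.066667, 0.066667, 0.066667, 0.066667, 0.066667, giving H' = 1.771624 (working shown to 6 dp, full precision carried).
Sample 2: N=133, proportions 0.24812, 0.285714, 0.157895, 0.165414, 0.142857, giving H' = 1.570836.
Difference = |1.771624 − 1.570836| = 0.200788, i.e. 0.201 to 3 decimal places.

0.201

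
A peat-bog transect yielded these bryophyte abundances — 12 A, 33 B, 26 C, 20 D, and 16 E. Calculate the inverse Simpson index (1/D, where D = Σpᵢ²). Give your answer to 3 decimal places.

4.464

Total N = 12+33+26+20+16 = 107, so the proportions are 0.1121495, 0.3084112, 0.2429907, 0.1869159, 0.1495327 (working shown to 7 dp, full precision carried).
D = 0.1121495² + 0.3084112² + 0.2429907² + 0.1869159² + 0.1495327² = 0.0125775 + 0.0951175 + 0.0590445 + 0.0349375 + 0.0223600 = 0.2240370.
So 1/D = 4.46355, i.e. 4.464 to 3 decimal places.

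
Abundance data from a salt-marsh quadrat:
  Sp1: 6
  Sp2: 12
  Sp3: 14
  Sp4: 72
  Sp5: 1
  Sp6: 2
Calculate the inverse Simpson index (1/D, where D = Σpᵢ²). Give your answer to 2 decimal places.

Total N = 6+12+14+72+1+2 = 107, so the proportions are 0.05607, 0.11215, 0.13084, 0.6729, 0.00935, 0.01869 (working shown to 5 dp, full precision carried).
D = 0.05607² + 0.11215² + 0.13084² + 0.6729² + 0.00935² + 0.01869² = 0.00314 + 0.01258 + 0.01712 + 0.45279 + 0.00009 + 0.00035 = 0.48607.
So 1/D = 2.0573, i.e. 2.06 to 2 decimal places.

2.06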